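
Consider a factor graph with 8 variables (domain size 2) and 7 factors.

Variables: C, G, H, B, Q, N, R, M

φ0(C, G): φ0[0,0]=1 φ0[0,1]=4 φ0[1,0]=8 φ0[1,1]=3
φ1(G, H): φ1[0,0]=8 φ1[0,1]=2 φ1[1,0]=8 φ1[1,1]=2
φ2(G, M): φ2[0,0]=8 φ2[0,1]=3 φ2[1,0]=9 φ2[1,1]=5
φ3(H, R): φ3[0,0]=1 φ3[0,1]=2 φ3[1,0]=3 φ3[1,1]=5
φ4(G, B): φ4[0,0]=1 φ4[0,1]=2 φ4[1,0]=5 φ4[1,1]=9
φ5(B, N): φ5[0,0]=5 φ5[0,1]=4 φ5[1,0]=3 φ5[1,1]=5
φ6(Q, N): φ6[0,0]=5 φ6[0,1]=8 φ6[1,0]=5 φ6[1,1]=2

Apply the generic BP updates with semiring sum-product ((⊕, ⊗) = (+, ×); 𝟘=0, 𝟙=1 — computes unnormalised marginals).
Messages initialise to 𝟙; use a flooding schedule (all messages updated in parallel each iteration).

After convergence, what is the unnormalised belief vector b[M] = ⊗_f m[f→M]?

init: all messages = 𝟙 over 2 values
r1 m[φ0→C] = [5, 11]
r1 m[φ0→G] = [9, 7]
r1 m[φ1→G] = [10, 10]
r1 m[φ1→H] = [16, 4]
r1 m[φ2→G] = [11, 14]
r1 m[φ2→M] = [17, 8]
r1 m[φ3→H] = [3, 8]
r1 m[φ3→R] = [4, 7]
r1 m[φ4→G] = [3, 14]
r1 m[φ4→B] = [6, 11]
r1 m[φ5→B] = [9, 8]
r1 m[φ5→N] = [8, 9]
r1 m[φ6→Q] = [13, 7]
r1 m[φ6→N] = [10, 10]
r1 m[C→φ0] = [1, 1]
r1 m[G→φ0] = [1, 1]
r1 m[G→φ1] = [1, 1]
r1 m[G→φ2] = [1, 1]
r1 m[G→φ4] = [1, 1]
r1 m[H→φ1] = [1, 1]
r1 m[H→φ3] = [1, 1]
r1 m[B→φ4] = [1, 1]
r1 m[B→φ5] = [1, 1]
r1 m[Q→φ6] = [1, 1]
r1 m[N→φ5] = [1, 1]
r1 m[N→φ6] = [1, 1]
r1 m[R→φ3] = [1, 1]
r1 m[M→φ2] = [1, 1]
r2 m[φ0→C] = [5, 11]
r2 m[φ0→G] = [9, 7]
r2 m[φ1→G] = [10, 10]
r2 m[φ1→H] = [16, 4]
r2 m[φ2→G] = [11, 14]
r2 m[φ2→M] = [17, 8]
r2 m[φ3→H] = [3, 8]
r2 m[φ3→R] = [4, 7]
r2 m[φ4→G] = [3, 14]
r2 m[φ4→B] = [6, 11]
r2 m[φ5→B] = [9, 8]
r2 m[φ5→N] = [8, 9]
r2 m[φ6→Q] = [13, 7]
r2 m[φ6→N] = [10, 10]
r2 m[C→φ0] = [1, 1]
r2 m[G→φ0] = [330, 1960]
r2 m[G→φ1] = [297, 1372]
r2 m[G→φ2] = [270, 980]
r2 m[G→φ4] = [990, 980]
r2 m[H→φ1] = [3, 8]
r2 m[H→φ3] = [16, 4]
r2 m[B→φ4] = [9, 8]
r2 m[B→φ5] = [6, 11]
r2 m[Q→φ6] = [1, 1]
r2 m[N→φ5] = [10, 10]
r2 m[N→φ6] = [8, 9]
r2 m[R→φ3] = [1, 1]
r2 m[M→φ2] = [1, 1]
r3 m[φ0→C] = [8170, 8520]
r3 m[φ0→G] = [9, 7]
r3 m[φ1→G] = [40, 40]
r3 m[φ1→H] = [13352, 3338]
r3 m[φ2→G] = [11, 14]
r3 m[φ2→M] = [10980, 5710]
r3 m[φ3→H] = [3, 8]
r3 m[φ3→R] = [28, 52]
r3 m[φ4→G] = [25, 117]
r3 m[φ4→B] = [5890, 10800]
r3 m[φ5→B] = [90, 80]
r3 m[φ5→N] = [63, 79]
r3 m[φ6→Q] = [112, 58]
r3 m[φ6→N] = [10, 10]
r3 m[C→φ0] = [1, 1]
r3 m[G→φ0] = [330, 1960]
r3 m[G→φ1] = [297, 1372]
r3 m[G→φ2] = [270, 980]
r3 m[G→φ4] = [990, 980]
r3 m[H→φ1] = [3, 8]
r3 m[H→φ3] = [16, 4]
r3 m[B→φ4] = [9, 8]
r3 m[B→φ5] = [6, 11]
r3 m[Q→φ6] = [1, 1]
r3 m[N→φ5] = [10, 10]
r3 m[N→φ6] = [8, 9]
r3 m[R→φ3] = [1, 1]
r3 m[M→φ2] = [1, 1]
r4 m[φ0→C] = [8170, 8520]
r4 m[φ0→G] = [9, 7]
r4 m[φ1→G] = [40, 40]
r4 m[φ1→H] = [13352, 3338]
r4 m[φ2→G] = [11, 14]
r4 m[φ2→M] = [10980, 5710]
r4 m[φ3→H] = [3, 8]
r4 m[φ3→R] = [28, 52]
r4 m[φ4→G] = [25, 117]
r4 m[φ4→B] = [5890, 10800]
r4 m[φ5→B] = [90, 80]
r4 m[φ5→N] = [63, 79]
r4 m[φ6→Q] = [112, 58]
r4 m[φ6→N] = [10, 10]
r4 m[C→φ0] = [1, 1]
r4 m[G→φ0] = [11000, 65520]
r4 m[G→φ1] = [2475, 11466]
r4 m[G→φ2] = [9000, 32760]
r4 m[G→φ4] = [3960, 3920]
r4 m[H→φ1] = [3, 8]
r4 m[H→φ3] = [13352, 3338]
r4 m[B→φ4] = [90, 80]
r4 m[B→φ5] = [5890, 10800]
r4 m[Q→φ6] = [1, 1]
r4 m[N→φ5] = [10, 10]
r4 m[N→φ6] = [63, 79]
r4 m[R→φ3] = [1, 1]
r4 m[M→φ2] = [1, 1]
r5 m[φ0→C] = [273080, 284560]
r5 m[φ0→G] = [9, 7]
r5 m[φ1→G] = [40, 40]
r5 m[φ1→H] = [111528, 27882]
r5 m[φ2→G] = [11, 14]
r5 m[φ2→M] = [366840, 190800]
r5 m[φ3→H] = [3, 8]
r5 m[φ3→R] = [23366, 43394]
r5 m[φ4→G] = [250, 1170]
r5 m[φ4→B] = [23560, 43200]
r5 m[φ5→B] = [90, 80]
r5 m[φ5→N] = [61850, 77560]
r5 m[φ6→Q] = [947, 473]
r5 m[φ6→N] = [10, 10]
r5 m[C→φ0] = [1, 1]
r5 m[G→φ0] = [11000, 65520]
r5 m[G→φ1] = [2475, 11466]
r5 m[G→φ2] = [9000, 32760]
r5 m[G→φ4] = [3960, 3920]
r5 m[H→φ1] = [3, 8]
r5 m[H→φ3] = [13352, 3338]
r5 m[B→φ4] = [90, 80]
r5 m[B→φ5] = [5890, 10800]
r5 m[Q→φ6] = [1, 1]
r5 m[N→φ5] = [10, 10]
r5 m[N→φ6] = [63, 79]
r5 m[R→φ3] = [1, 1]
r5 m[M→φ2] = [1, 1]
r6 m[φ0→C] = [273080, 284560]
r6 m[φ0→G] = [9, 7]
r6 m[φ1→G] = [40, 40]
r6 m[φ1→H] = [111528, 27882]
r6 m[φ2→G] = [11, 14]
r6 m[φ2→M] = [366840, 190800]
r6 m[φ3→H] = [3, 8]
r6 m[φ3→R] = [23366, 43394]
r6 m[φ4→G] = [250, 1170]
r6 m[φ4→B] = [23560, 43200]
r6 m[φ5→B] = [90, 80]
r6 m[φ5→N] = [61850, 77560]
r6 m[φ6→Q] = [947, 473]
r6 m[φ6→N] = [10, 10]
r6 m[C→φ0] = [1, 1]
r6 m[G→φ0] = [110000, 655200]
r6 m[G→φ1] = [24750, 114660]
r6 m[G→φ2] = [90000, 327600]
r6 m[G→φ4] = [3960, 3920]
r6 m[H→φ1] = [3, 8]
r6 m[H→φ3] = [111528, 27882]
r6 m[B→φ4] = [90, 80]
r6 m[B→φ5] = [23560, 43200]
r6 m[Q→φ6] = [1, 1]
r6 m[N→φ5] = [10, 10]
r6 m[N→φ6] = [61850, 77560]
r6 m[R→φ3] = [1, 1]
r6 m[M→φ2] = [1, 1]
r7 m[φ0→C] = [2730800, 2845600]
r7 m[φ0→G] = [9, 7]
r7 m[φ1→G] = [40, 40]
r7 m[φ1→H] = [1115280, 278820]
r7 m[φ2→G] = [11, 14]
r7 m[φ2→M] = [3668400, 1908000]
r7 m[φ3→H] = [3, 8]
r7 m[φ3→R] = [195174, 362466]
r7 m[φ4→G] = [250, 1170]
r7 m[φ4→B] = [23560, 43200]
r7 m[φ5→B] = [90, 80]
r7 m[φ5→N] = [247400, 310240]
r7 m[φ6→Q] = [929730, 464370]
r7 m[φ6→N] = [10, 10]
r7 m[C→φ0] = [1, 1]
r7 m[G→φ0] = [110000, 655200]
r7 m[G→φ1] = [24750, 114660]
r7 m[G→φ2] = [90000, 327600]
r7 m[G→φ4] = [3960, 3920]
r7 m[H→φ1] = [3, 8]
r7 m[H→φ3] = [111528, 27882]
r7 m[B→φ4] = [90, 80]
r7 m[B→φ5] = [23560, 43200]
r7 m[Q→φ6] = [1, 1]
r7 m[N→φ5] = [10, 10]
r7 m[N→φ6] = [61850, 77560]
r7 m[R→φ3] = [1, 1]
r7 m[M→φ2] = [1, 1]
r8 m[φ0→C] = [2730800, 2845600]
r8 m[φ0→G] = [9, 7]
r8 m[φ1→G] = [40, 40]
r8 m[φ1→H] = [1115280, 278820]
r8 m[φ2→G] = [11, 14]
r8 m[φ2→M] = [3668400, 1908000]
r8 m[φ3→H] = [3, 8]
r8 m[φ3→R] = [195174, 362466]
r8 m[φ4→G] = [250, 1170]
r8 m[φ4→B] = [23560, 43200]
r8 m[φ5→B] = [90, 80]
r8 m[φ5→N] = [247400, 310240]
r8 m[φ6→Q] = [929730, 464370]
r8 m[φ6→N] = [10, 10]
r8 m[C→φ0] = [1, 1]
r8 m[G→φ0] = [110000, 655200]
r8 m[G→φ1] = [24750, 114660]
r8 m[G→φ2] = [90000, 327600]
r8 m[G→φ4] = [3960, 3920]
r8 m[H→φ1] = [3, 8]
r8 m[H→φ3] = [1115280, 278820]
r8 m[B→φ4] = [90, 80]
r8 m[B→φ5] = [23560, 43200]
r8 m[Q→φ6] = [1, 1]
r8 m[N→φ5] = [10, 10]
r8 m[N→φ6] = [247400, 310240]
r8 m[R→φ3] = [1, 1]
r8 m[M→φ2] = [1, 1]
r9 m[φ0→C] = [2730800, 2845600]
r9 m[φ0→G] = [9, 7]
r9 m[φ1→G] = [40, 40]
r9 m[φ1→H] = [1115280, 278820]
r9 m[φ2→G] = [11, 14]
r9 m[φ2→M] = [3668400, 1908000]
r9 m[φ3→H] = [3, 8]
r9 m[φ3→R] = [1951740, 3624660]
r9 m[φ4→G] = [250, 1170]
r9 m[φ4→B] = [23560, 43200]
r9 m[φ5→B] = [90, 80]
r9 m[φ5→N] = [247400, 310240]
r9 m[φ6→Q] = [3718920, 1857480]
r9 m[φ6→N] = [10, 10]
r9 m[C→φ0] = [1, 1]
r9 m[G→φ0] = [110000, 655200]
r9 m[G→φ1] = [24750, 114660]
r9 m[G→φ2] = [90000, 327600]
r9 m[G→φ4] = [3960, 3920]
r9 m[H→φ1] = [3, 8]
r9 m[H→φ3] = [1115280, 278820]
r9 m[B→φ4] = [90, 80]
r9 m[B→φ5] = [23560, 43200]
r9 m[Q→φ6] = [1, 1]
r9 m[N→φ5] = [10, 10]
r9 m[N→φ6] = [247400, 310240]
r9 m[R→φ3] = [1, 1]
r9 m[M→φ2] = [1, 1]
r10 m[φ0→C] = [2730800, 2845600]
r10 m[φ0→G] = [9, 7]
r10 m[φ1→G] = [40, 40]
r10 m[φ1→H] = [1115280, 278820]
r10 m[φ2→G] = [11, 14]
r10 m[φ2→M] = [3668400, 1908000]
r10 m[φ3→H] = [3, 8]
r10 m[φ3→R] = [1951740, 3624660]
r10 m[φ4→G] = [250, 1170]
r10 m[φ4→B] = [23560, 43200]
r10 m[φ5→B] = [90, 80]
r10 m[φ5→N] = [247400, 310240]
r10 m[φ6→Q] = [3718920, 1857480]
r10 m[φ6→N] = [10, 10]
r10 m[C→φ0] = [1, 1]
r10 m[G→φ0] = [110000, 655200]
r10 m[G→φ1] = [24750, 114660]
r10 m[G→φ2] = [90000, 327600]
r10 m[G→φ4] = [3960, 3920]
r10 m[H→φ1] = [3, 8]
r10 m[H→φ3] = [1115280, 278820]
r10 m[B→φ4] = [90, 80]
r10 m[B→φ5] = [23560, 43200]
r10 m[Q→φ6] = [1, 1]
r10 m[N→φ5] = [10, 10]
r10 m[N→φ6] = [247400, 310240]
r10 m[R→φ3] = [1, 1]
r10 m[M→φ2] = [1, 1]
fixed point reached at round 10
b[M] = ⊗ incoming = [3668400, 1908000]

b[M] = [3668400, 1908000]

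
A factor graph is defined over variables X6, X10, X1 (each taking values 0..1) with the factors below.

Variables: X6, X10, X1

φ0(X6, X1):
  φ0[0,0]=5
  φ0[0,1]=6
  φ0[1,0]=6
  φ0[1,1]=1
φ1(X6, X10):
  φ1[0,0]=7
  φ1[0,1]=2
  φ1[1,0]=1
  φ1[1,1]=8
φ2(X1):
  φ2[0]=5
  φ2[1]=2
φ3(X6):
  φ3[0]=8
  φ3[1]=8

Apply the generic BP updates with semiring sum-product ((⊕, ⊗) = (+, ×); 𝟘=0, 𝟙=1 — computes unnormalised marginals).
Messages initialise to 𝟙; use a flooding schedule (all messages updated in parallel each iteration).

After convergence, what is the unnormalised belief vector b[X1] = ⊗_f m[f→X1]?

init: all messages = 𝟙 over 2 values
r1 m[φ0→X6] = [11, 7]
r1 m[φ0→X1] = [11, 7]
r1 m[φ1→X6] = [9, 9]
r1 m[φ1→X10] = [8, 10]
r1 m[φ2→X1] = [5, 2]
r1 m[φ3→X6] = [8, 8]
r1 m[X6→φ0] = [1, 1]
r1 m[X6→φ1] = [1, 1]
r1 m[X6→φ3] = [1, 1]
r1 m[X10→φ1] = [1, 1]
r1 m[X1→φ0] = [1, 1]
r1 m[X1→φ2] = [1, 1]
r2 m[φ0→X6] = [11, 7]
r2 m[φ0→X1] = [11, 7]
r2 m[φ1→X6] = [9, 9]
r2 m[φ1→X10] = [8, 10]
r2 m[φ2→X1] = [5, 2]
r2 m[φ3→X6] = [8, 8]
r2 m[X6→φ0] = [72, 72]
r2 m[X6→φ1] = [88, 56]
r2 m[X6→φ3] = [99, 63]
r2 m[X10→φ1] = [1, 1]
r2 m[X1→φ0] = [5, 2]
r2 m[X1→φ2] = [11, 7]
r3 m[φ0→X6] = [37, 32]
r3 m[φ0→X1] = [792, 504]
r3 m[φ1→X6] = [9, 9]
r3 m[φ1→X10] = [672, 624]
r3 m[φ2→X1] = [5, 2]
r3 m[φ3→X6] = [8, 8]
r3 m[X6→φ0] = [72, 72]
r3 m[X6→φ1] = [88, 56]
r3 m[X6→φ3] = [99, 63]
r3 m[X10→φ1] = [1, 1]
r3 m[X1→φ0] = [5, 2]
r3 m[X1→φ2] = [11, 7]
r4 m[φ0→X6] = [37, 32]
r4 m[φ0→X1] = [792, 504]
r4 m[φ1→X6] = [9, 9]
r4 m[φ1→X10] = [672, 624]
r4 m[φ2→X1] = [5, 2]
r4 m[φ3→X6] = [8, 8]
r4 m[X6→φ0] = [72, 72]
r4 m[X6→φ1] = [296, 256]
r4 m[X6→φ3] = [333, 288]
r4 m[X10→φ1] = [1, 1]
r4 m[X1→φ0] = [5, 2]
r4 m[X1→φ2] = [792, 504]
r5 m[φ0→X6] = [37, 32]
r5 m[φ0→X1] = [792, 504]
r5 m[φ1→X6] = [9, 9]
r5 m[φ1→X10] = [2328, 2640]
r5 m[φ2→X1] = [5, 2]
r5 m[φ3→X6] = [8, 8]
r5 m[X6→φ0] = [72, 72]
r5 m[X6→φ1] = [296, 256]
r5 m[X6→φ3] = [333, 288]
r5 m[X10→φ1] = [1, 1]
r5 m[X1→φ0] = [5, 2]
r5 m[X1→φ2] = [792, 504]
r6 m[φ0→X6] = [37, 32]
r6 m[φ0→X1] = [792, 504]
r6 m[φ1→X6] = [9, 9]
r6 m[φ1→X10] = [2328, 2640]
r6 m[φ2→X1] = [5, 2]
r6 m[φ3→X6] = [8, 8]
r6 m[X6→φ0] = [72, 72]
r6 m[X6→φ1] = [296, 256]
r6 m[X6→φ3] = [333, 288]
r6 m[X10→φ1] = [1, 1]
r6 m[X1→φ0] = [5, 2]
r6 m[X1→φ2] = [792, 504]
fixed point reached at round 6
b[X1] = ⊗ incoming = [3960, 1008]

b[X1] = [3960, 1008]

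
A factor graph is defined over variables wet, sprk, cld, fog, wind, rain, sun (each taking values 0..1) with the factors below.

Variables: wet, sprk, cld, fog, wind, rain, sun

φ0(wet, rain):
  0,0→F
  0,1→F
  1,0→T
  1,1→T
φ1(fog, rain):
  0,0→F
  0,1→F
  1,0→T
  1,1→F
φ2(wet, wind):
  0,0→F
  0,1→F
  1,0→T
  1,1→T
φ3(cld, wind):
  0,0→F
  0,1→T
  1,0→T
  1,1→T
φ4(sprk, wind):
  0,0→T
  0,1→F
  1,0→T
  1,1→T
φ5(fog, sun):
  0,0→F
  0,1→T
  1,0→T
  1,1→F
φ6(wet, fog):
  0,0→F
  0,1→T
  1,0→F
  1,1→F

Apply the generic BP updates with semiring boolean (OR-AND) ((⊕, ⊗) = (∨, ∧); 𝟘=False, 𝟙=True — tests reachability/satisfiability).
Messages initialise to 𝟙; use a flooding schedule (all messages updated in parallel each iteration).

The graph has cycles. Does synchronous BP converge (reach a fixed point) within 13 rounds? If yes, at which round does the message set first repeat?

CONVERGED at round 9

init: all messages = 𝟙 over 2 values
r1 m[φ0→wet] = [F, T]
r1 m[φ0→rain] = [T, T]
r1 m[φ1→fog] = [F, T]
r1 m[φ1→rain] = [T, F]
r1 m[φ2→wet] = [F, T]
r1 m[φ2→wind] = [T, T]
r1 m[φ3→cld] = [T, T]
r1 m[φ3→wind] = [T, T]
r1 m[φ4→sprk] = [T, T]
r1 m[φ4→wind] = [T, T]
r1 m[φ5→fog] = [T, T]
r1 m[φ5→sun] = [T, T]
r1 m[φ6→wet] = [T, F]
r1 m[φ6→fog] = [F, T]
r1 m[wet→φ0] = [T, T]
r1 m[wet→φ2] = [T, T]
r1 m[wet→φ6] = [T, T]
r1 m[sprk→φ4] = [T, T]
r1 m[cld→φ3] = [T, T]
r1 m[fog→φ1] = [T, T]
r1 m[fog→φ5] = [T, T]
r1 m[fog→φ6] = [T, T]
r1 m[wind→φ2] = [T, T]
r1 m[wind→φ3] = [T, T]
r1 m[wind→φ4] = [T, T]
r1 m[rain→φ0] = [T, T]
r1 m[rain→φ1] = [T, T]
r1 m[sun→φ5] = [T, T]
r2 m[φ0→wet] = [F, T]
r2 m[φ0→rain] = [T, T]
r2 m[φ1→fog] = [F, T]
r2 m[φ1→rain] = [T, F]
r2 m[φ2→wet] = [F, T]
r2 m[φ2→wind] = [T, T]
r2 m[φ3→cld] = [T, T]
r2 m[φ3→wind] = [T, T]
r2 m[φ4→sprk] = [T, T]
r2 m[φ4→wind] = [T, T]
r2 m[φ5→fog] = [T, T]
r2 m[φ5→sun] = [T, T]
r2 m[φ6→wet] = [T, F]
r2 m[φ6→fog] = [F, T]
r2 m[wet→φ0] = [F, F]
r2 m[wet→φ2] = [F, F]
r2 m[wet→φ6] = [F, T]
r2 m[sprk→φ4] = [T, T]
r2 m[cld→φ3] = [T, T]
r2 m[fog→φ1] = [F, T]
r2 m[fog→φ5] = [F, T]
r2 m[fog→φ6] = [F, T]
r2 m[wind→φ2] = [T, T]
r2 m[wind→φ3] = [T, T]
r2 m[wind→φ4] = [T, T]
r2 m[rain→φ0] = [T, F]
r2 m[rain→φ1] = [T, T]
r2 m[sun→φ5] = [T, T]
r3 m[φ0→wet] = [F, T]
r3 m[φ0→rain] = [F, F]
r3 m[φ1→fog] = [F, T]
r3 m[φ1→rain] = [T, F]
r3 m[φ2→wet] = [F, T]
r3 m[φ2→wind] = [F, F]
r3 m[φ3→cld] = [T, T]
r3 m[φ3→wind] = [T, T]
r3 m[φ4→sprk] = [T, T]
r3 m[φ4→wind] = [T, T]
r3 m[φ5→fog] = [T, T]
r3 m[φ5→sun] = [T, F]
r3 m[φ6→wet] = [T, F]
r3 m[φ6→fog] = [F, F]
r3 m[wet→φ0] = [F, F]
r3 m[wet→φ2] = [F, F]
r3 m[wet→φ6] = [F, T]
r3 m[sprk→φ4] = [T, T]
r3 m[cld→φ3] = [T, T]
r3 m[fog→φ1] = [F, T]
r3 m[fog→φ5] = [F, T]
r3 m[fog→φ6] = [F, T]
r3 m[wind→φ2] = [T, T]
r3 m[wind→φ3] = [T, T]
r3 m[wind→φ4] = [T, T]
r3 m[rain→φ0] = [T, F]
r3 m[rain→φ1] = [T, T]
r3 m[sun→φ5] = [T, T]
r4 m[φ0→wet] = [F, T]
r4 m[φ0→rain] = [F, F]
r4 m[φ1→fog] = [F, T]
r4 m[φ1→rain] = [T, F]
r4 m[φ2→wet] = [F, T]
r4 m[φ2→wind] = [F, F]
r4 m[φ3→cld] = [T, T]
r4 m[φ3→wind] = [T, T]
r4 m[φ4→sprk] = [T, T]
r4 m[φ4→wind] = [T, T]
r4 m[φ5→fog] = [T, T]
r4 m[φ5→sun] = [T, F]
r4 m[φ6→wet] = [T, F]
r4 m[φ6→fog] = [F, F]
r4 m[wet→φ0] = [F, F]
r4 m[wet→φ2] = [F, F]
r4 m[wet→φ6] = [F, T]
r4 m[sprk→φ4] = [T, T]
r4 m[cld→φ3] = [T, T]
r4 m[fog→φ1] = [F, F]
r4 m[fog→φ5] = [F, F]
r4 m[fog→φ6] = [F, T]
r4 m[wind→φ2] = [T, T]
r4 m[wind→φ3] = [F, F]
r4 m[wind→φ4] = [F, F]
r4 m[rain→φ0] = [T, F]
r4 m[rain→φ1] = [F, F]
r4 m[sun→φ5] = [T, T]
r5 m[φ0→wet] = [F, T]
r5 m[φ0→rain] = [F, F]
r5 m[φ1→fog] = [F, F]
r5 m[φ1→rain] = [F, F]
r5 m[φ2→wet] = [F, T]
r5 m[φ2→wind] = [F, F]
r5 m[φ3→cld] = [F, F]
r5 m[φ3→wind] = [T, T]
r5 m[φ4→sprk] = [F, F]
r5 m[φ4→wind] = [T, T]
r5 m[φ5→fog] = [T, T]
r5 m[φ5→sun] = [F, F]
r5 m[φ6→wet] = [T, F]
r5 m[φ6→fog] = [F, F]
r5 m[wet→φ0] = [F, F]
r5 m[wet→φ2] = [F, F]
r5 m[wet→φ6] = [F, T]
r5 m[sprk→φ4] = [T, T]
r5 m[cld→φ3] = [T, T]
r5 m[fog→φ1] = [F, F]
r5 m[fog→φ5] = [F, F]
r5 m[fog→φ6] = [F, T]
r5 m[wind→φ2] = [T, T]
r5 m[wind→φ3] = [F, F]
r5 m[wind→φ4] = [F, F]
r5 m[rain→φ0] = [T, F]
r5 m[rain→φ1] = [F, F]
r5 m[sun→φ5] = [T, T]
r6 m[φ0→wet] = [F, T]
r6 m[φ0→rain] = [F, F]
r6 m[φ1→fog] = [F, F]
r6 m[φ1→rain] = [F, F]
r6 m[φ2→wet] = [F, T]
r6 m[φ2→wind] = [F, F]
r6 m[φ3→cld] = [F, F]
r6 m[φ3→wind] = [T, T]
r6 m[φ4→sprk] = [F, F]
r6 m[φ4→wind] = [T, T]
r6 m[φ5→fog] = [T, T]
r6 m[φ5→sun] = [F, F]
r6 m[φ6→wet] = [T, F]
r6 m[φ6→fog] = [F, F]
r6 m[wet→φ0] = [F, F]
r6 m[wet→φ2] = [F, F]
r6 m[wet→φ6] = [F, T]
r6 m[sprk→φ4] = [T, T]
r6 m[cld→φ3] = [T, T]
r6 m[fog→φ1] = [F, F]
r6 m[fog→φ5] = [F, F]
r6 m[fog→φ6] = [F, F]
r6 m[wind→φ2] = [T, T]
r6 m[wind→φ3] = [F, F]
r6 m[wind→φ4] = [F, F]
r6 m[rain→φ0] = [F, F]
r6 m[rain→φ1] = [F, F]
r6 m[sun→φ5] = [T, T]
r7 m[φ0→wet] = [F, F]
r7 m[φ0→rain] = [F, F]
r7 m[φ1→fog] = [F, F]
r7 m[φ1→rain] = [F, F]
r7 m[φ2→wet] = [F, T]
r7 m[φ2→wind] = [F, F]
r7 m[φ3→cld] = [F, F]
r7 m[φ3→wind] = [T, T]
r7 m[φ4→sprk] = [F, F]
r7 m[φ4→wind] = [T, T]
r7 m[φ5→fog] = [T, T]
r7 m[φ5→sun] = [F, F]
r7 m[φ6→wet] = [F, F]
r7 m[φ6→fog] = [F, F]
r7 m[wet→φ0] = [F, F]
r7 m[wet→φ2] = [F, F]
r7 m[wet→φ6] = [F, T]
r7 m[sprk→φ4] = [T, T]
r7 m[cld→φ3] = [T, T]
r7 m[fog→φ1] = [F, F]
r7 m[fog→φ5] = [F, F]
r7 m[fog→φ6] = [F, F]
r7 m[wind→φ2] = [T, T]
r7 m[wind→φ3] = [F, F]
r7 m[wind→φ4] = [F, F]
r7 m[rain→φ0] = [F, F]
r7 m[rain→φ1] = [F, F]
r7 m[sun→φ5] = [T, T]
r8 m[φ0→wet] = [F, F]
r8 m[φ0→rain] = [F, F]
r8 m[φ1→fog] = [F, F]
r8 m[φ1→rain] = [F, F]
r8 m[φ2→wet] = [F, T]
r8 m[φ2→wind] = [F, F]
r8 m[φ3→cld] = [F, F]
r8 m[φ3→wind] = [T, T]
r8 m[φ4→sprk] = [F, F]
r8 m[φ4→wind] = [T, T]
r8 m[φ5→fog] = [T, T]
r8 m[φ5→sun] = [F, F]
r8 m[φ6→wet] = [F, F]
r8 m[φ6→fog] = [F, F]
r8 m[wet→φ0] = [F, F]
r8 m[wet→φ2] = [F, F]
r8 m[wet→φ6] = [F, F]
r8 m[sprk→φ4] = [T, T]
r8 m[cld→φ3] = [T, T]
r8 m[fog→φ1] = [F, F]
r8 m[fog→φ5] = [F, F]
r8 m[fog→φ6] = [F, F]
r8 m[wind→φ2] = [T, T]
r8 m[wind→φ3] = [F, F]
r8 m[wind→φ4] = [F, F]
r8 m[rain→φ0] = [F, F]
r8 m[rain→φ1] = [F, F]
r8 m[sun→φ5] = [T, T]
r9 m[φ0→wet] = [F, F]
r9 m[φ0→rain] = [F, F]
r9 m[φ1→fog] = [F, F]
r9 m[φ1→rain] = [F, F]
r9 m[φ2→wet] = [F, T]
r9 m[φ2→wind] = [F, F]
r9 m[φ3→cld] = [F, F]
r9 m[φ3→wind] = [T, T]
r9 m[φ4→sprk] = [F, F]
r9 m[φ4→wind] = [T, T]
r9 m[φ5→fog] = [T, T]
r9 m[φ5→sun] = [F, F]
r9 m[φ6→wet] = [F, F]
r9 m[φ6→fog] = [F, F]
r9 m[wet→φ0] = [F, F]
r9 m[wet→φ2] = [F, F]
r9 m[wet→φ6] = [F, F]
r9 m[sprk→φ4] = [T, T]
r9 m[cld→φ3] = [T, T]
r9 m[fog→φ1] = [F, F]
r9 m[fog→φ5] = [F, F]
r9 m[fog→φ6] = [F, F]
r9 m[wind→φ2] = [T, T]
r9 m[wind→φ3] = [F, F]
r9 m[wind→φ4] = [F, F]
r9 m[rain→φ0] = [F, F]
r9 m[rain→φ1] = [F, F]
r9 m[sun→φ5] = [T, T]
fixed point reached at round 9
messages reach a fixed point at round 9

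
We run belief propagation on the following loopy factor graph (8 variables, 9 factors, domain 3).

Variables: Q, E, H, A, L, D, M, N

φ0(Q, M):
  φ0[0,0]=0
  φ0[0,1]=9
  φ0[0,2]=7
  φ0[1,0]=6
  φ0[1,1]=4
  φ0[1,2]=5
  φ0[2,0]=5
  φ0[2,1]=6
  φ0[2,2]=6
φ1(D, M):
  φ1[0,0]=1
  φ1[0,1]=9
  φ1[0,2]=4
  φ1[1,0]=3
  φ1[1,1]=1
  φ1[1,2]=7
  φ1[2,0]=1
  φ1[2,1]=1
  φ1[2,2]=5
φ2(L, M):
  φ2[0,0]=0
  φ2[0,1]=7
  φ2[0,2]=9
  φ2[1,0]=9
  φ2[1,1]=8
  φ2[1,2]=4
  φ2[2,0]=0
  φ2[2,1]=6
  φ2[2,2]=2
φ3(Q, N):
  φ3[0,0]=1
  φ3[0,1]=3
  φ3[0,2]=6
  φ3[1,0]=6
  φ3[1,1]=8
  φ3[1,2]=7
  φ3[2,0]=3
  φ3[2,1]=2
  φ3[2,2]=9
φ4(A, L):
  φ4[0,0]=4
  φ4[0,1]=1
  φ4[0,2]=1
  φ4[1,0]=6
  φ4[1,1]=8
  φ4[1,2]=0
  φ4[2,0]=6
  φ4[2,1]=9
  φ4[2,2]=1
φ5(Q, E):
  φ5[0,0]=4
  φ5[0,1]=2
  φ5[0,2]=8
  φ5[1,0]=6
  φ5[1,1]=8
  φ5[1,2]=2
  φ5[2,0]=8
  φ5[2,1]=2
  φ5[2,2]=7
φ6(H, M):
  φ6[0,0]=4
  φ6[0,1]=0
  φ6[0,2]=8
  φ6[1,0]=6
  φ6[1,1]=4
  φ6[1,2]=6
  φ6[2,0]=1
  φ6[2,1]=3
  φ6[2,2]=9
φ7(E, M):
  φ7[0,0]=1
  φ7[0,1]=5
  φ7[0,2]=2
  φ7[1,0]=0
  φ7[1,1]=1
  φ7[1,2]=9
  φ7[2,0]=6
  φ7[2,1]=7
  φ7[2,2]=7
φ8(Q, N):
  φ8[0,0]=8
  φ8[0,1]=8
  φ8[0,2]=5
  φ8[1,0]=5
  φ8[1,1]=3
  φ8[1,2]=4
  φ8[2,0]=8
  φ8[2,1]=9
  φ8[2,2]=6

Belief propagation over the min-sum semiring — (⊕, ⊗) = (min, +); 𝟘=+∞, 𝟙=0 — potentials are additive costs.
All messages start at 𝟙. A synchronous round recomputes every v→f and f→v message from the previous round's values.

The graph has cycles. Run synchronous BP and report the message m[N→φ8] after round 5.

init: all messages = 𝟙 over 3 values
r1 m[φ0→Q] = [0, 4, 5]
r1 m[φ0→M] = [0, 4, 5]
r1 m[φ1→D] = [1, 1, 1]
r1 m[φ1→M] = [1, 1, 4]
r1 m[φ2→L] = [0, 4, 0]
r1 m[φ2→M] = [0, 6, 2]
r1 m[φ3→Q] = [1, 6, 2]
r1 m[φ3→N] = [1, 2, 6]
r1 m[φ4→A] = [1, 0, 1]
r1 m[φ4→L] = [4, 1, 0]
r1 m[φ5→Q] = [2, 2, 2]
r1 m[φ5→E] = [4, 2, 2]
r1 m[φ6→H] = [0, 4, 1]
r1 m[φ6→M] = [1, 0, 6]
r1 m[φ7→E] = [1, 0, 6]
r1 m[φ7→M] = [0, 1, 2]
r1 m[φ8→Q] = [5, 3, 6]
r1 m[φ8→N] = [5, 3, 4]
r1 m[Q→φ0] = [0, 0, 0]
r1 m[Q→φ3] = [0, 0, 0]
r1 m[Q→φ5] = [0, 0, 0]
r1 m[Q→φ8] = [0, 0, 0]
r1 m[E→φ5] = [0, 0, 0]
r1 m[E→φ7] = [0, 0, 0]
r1 m[H→φ6] = [0, 0, 0]
r1 m[A→φ4] = [0, 0, 0]
r1 m[L→φ2] = [0, 0, 0]
r1 m[L→φ4] = [0, 0, 0]
r1 m[D→φ1] = [0, 0, 0]
r1 m[M→φ0] = [0, 0, 0]
r1 m[M→φ1] = [0, 0, 0]
r1 m[M→φ2] = [0, 0, 0]
r1 m[M→φ6] = [0, 0, 0]
r1 m[M→φ7] = [0, 0, 0]
r1 m[N→φ3] = [0, 0, 0]
r1 m[N→φ8] = [0, 0, 0]
r2 m[φ0→Q] = [0, 4, 5]
r2 m[φ0→M] = [0, 4, 5]
r2 m[φ1→D] = [1, 1, 1]
r2 m[φ1→M] = [1, 1, 4]
r2 m[φ2→L] = [0, 4, 0]
r2 m[φ2→M] = [0, 6, 2]
r2 m[φ3→Q] = [1, 6, 2]
r2 m[φ3→N] = [1, 2, 6]
r2 m[φ4→A] = [1, 0, 1]
r2 m[φ4→L] = [4, 1, 0]
r2 m[φ5→Q] = [2, 2, 2]
r2 m[φ5→E] = [4, 2, 2]
r2 m[φ6→H] = [0, 4, 1]
r2 m[φ6→M] = [1, 0, 6]
r2 m[φ7→E] = [1, 0, 6]
r2 m[φ7→M] = [0, 1, 2]
r2 m[φ8→Q] = [5, 3, 6]
r2 m[φ8→N] = [5, 3, 4]
r2 m[Q→φ0] = [8, 11, 10]
r2 m[Q→φ3] = [7, 9, 13]
r2 m[Q→φ5] = [6, 13, 13]
r2 m[Q→φ8] = [3, 12, 9]
r2 m[E→φ5] = [1, 0, 6]
r2 m[E→φ7] = [4, 2, 2]
r2 m[H→φ6] = [0, 0, 0]
r2 m[A→φ4] = [0, 0, 0]
r2 m[L→φ2] = [4, 1, 0]
r2 m[L→φ4] = [0, 4, 0]
r2 m[D→φ1] = [0, 0, 0]
r2 m[M→φ0] = [2, 8, 14]
r2 m[M→φ1] = [1, 11, 15]
r2 m[M→φ2] = [2, 6, 17]
r2 m[M→φ6] = [1, 12, 13]
r2 m[M→φ7] = [2, 11, 17]
r2 m[N→φ3] = [5, 3, 4]
r2 m[N→φ8] = [1, 2, 6]
r3 m[φ0→Q] = [2, 8, 7]
r3 m[φ0→M] = [8, 15, 15]
r3 m[φ1→D] = [2, 4, 2]
r3 m[φ1→M] = [1, 1, 4]
r3 m[φ2→L] = [2, 11, 2]
r3 m[φ2→M] = [0, 6, 2]
r3 m[φ3→Q] = [6, 11, 5]
r3 m[φ3→N] = [8, 10, 13]
r3 m[φ4→A] = [1, 0, 1]
r3 m[φ4→L] = [4, 1, 0]
r3 m[φ5→Q] = [2, 7, 2]
r3 m[φ5→E] = [10, 8, 14]
r3 m[φ6→H] = [5, 7, 2]
r3 m[φ6→M] = [1, 0, 6]
r3 m[φ7→E] = [3, 2, 8]
r3 m[φ7→M] = [2, 3, 6]
r3 m[φ8→Q] = [9, 5, 9]
r3 m[φ8→N] = [11, 11, 8]
r3 m[Q→φ0] = [8, 11, 10]
r3 m[Q→φ3] = [7, 9, 13]
r3 m[Q→φ5] = [6, 13, 13]
r3 m[Q→φ8] = [3, 12, 9]
r3 m[E→φ5] = [1, 0, 6]
r3 m[E→φ7] = [4, 2, 2]
r3 m[H→φ6] = [0, 0, 0]
r3 m[A→φ4] = [0, 0, 0]
r3 m[L→φ2] = [4, 1, 0]
r3 m[L→φ4] = [0, 4, 0]
r3 m[D→φ1] = [0, 0, 0]
r3 m[M→φ0] = [2, 8, 14]
r3 m[M→φ1] = [1, 11, 15]
r3 m[M→φ2] = [2, 6, 17]
r3 m[M→φ6] = [1, 12, 13]
r3 m[M→φ7] = [2, 11, 17]
r3 m[N→φ3] = [5, 3, 4]
r3 m[N→φ8] = [1, 2, 6]
r4 m[φ0→Q] = [2, 8, 7]
r4 m[φ0→M] = [8, 15, 15]
r4 m[φ1→D] = [2, 4, 2]
r4 m[φ1→M] = [1, 1, 4]
r4 m[φ2→L] = [2, 11, 2]
r4 m[φ2→M] = [0, 6, 2]
r4 m[φ3→Q] = [6, 11, 5]
r4 m[φ3→N] = [8, 10, 13]
r4 m[φ4→A] = [1, 0, 1]
r4 m[φ4→L] = [4, 1, 0]
r4 m[φ5→Q] = [2, 7, 2]
r4 m[φ5→E] = [10, 8, 14]
r4 m[φ6→H] = [5, 7, 2]
r4 m[φ6→M] = [1, 0, 6]
r4 m[φ7→E] = [3, 2, 8]
r4 m[φ7→M] = [2, 3, 6]
r4 m[φ8→Q] = [9, 5, 9]
r4 m[φ8→N] = [11, 11, 8]
r4 m[Q→φ0] = [17, 23, 16]
r4 m[Q→φ3] = [13, 20, 18]
r4 m[Q→φ5] = [17, 24, 21]
r4 m[Q→φ8] = [10, 26, 14]
r4 m[E→φ5] = [3, 2, 8]
r4 m[E→φ7] = [10, 8, 14]
r4 m[H→φ6] = [0, 0, 0]
r4 m[A→φ4] = [0, 0, 0]
r4 m[L→φ2] = [4, 1, 0]
r4 m[L→φ4] = [2, 11, 2]
r4 m[D→φ1] = [0, 0, 0]
r4 m[M→φ0] = [4, 10, 18]
r4 m[M→φ1] = [11, 24, 29]
r4 m[M→φ2] = [12, 19, 31]
r4 m[M→φ6] = [11, 25, 27]
r4 m[M→φ7] = [10, 22, 27]
r4 m[N→φ3] = [11, 11, 8]
r4 m[N→φ8] = [8, 10, 13]
r5 m[φ0→Q] = [4, 10, 9]
r5 m[φ0→M] = [17, 22, 22]
r5 m[φ1→D] = [12, 14, 12]
r5 m[φ1→M] = [1, 1, 4]
r5 m[φ2→L] = [12, 21, 12]
r5 m[φ2→M] = [0, 6, 2]
r5 m[φ3→Q] = [12, 15, 13]
r5 m[φ3→N] = [14, 16, 19]
r5 m[φ4→A] = [3, 2, 3]
r5 m[φ4→L] = [4, 1, 0]
r5 m[φ5→Q] = [4, 9, 4]
r5 m[φ5→E] = [21, 19, 25]
r5 m[φ6→H] = [15, 17, 12]
r5 m[φ6→M] = [1, 0, 6]
r5 m[φ7→E] = [11, 10, 16]
r5 m[φ7→M] = [8, 9, 12]
r5 m[φ8→Q] = [16, 13, 16]
r5 m[φ8→N] = [18, 18, 15]
r5 m[Q→φ0] = [17, 23, 16]
r5 m[Q→φ3] = [13, 20, 18]
r5 m[Q→φ5] = [17, 24, 21]
r5 m[Q→φ8] = [10, 26, 14]
r5 m[E→φ5] = [3, 2, 8]
r5 m[E→φ7] = [10, 8, 14]
r5 m[H→φ6] = [0, 0, 0]
r5 m[A→φ4] = [0, 0, 0]
r5 m[L→φ2] = [4, 1, 0]
r5 m[L→φ4] = [2, 11, 2]
r5 m[D→φ1] = [0, 0, 0]
r5 m[M→φ0] = [4, 10, 18]
r5 m[M→φ1] = [11, 24, 29]
r5 m[M→φ2] = [12, 19, 31]
r5 m[M→φ6] = [11, 25, 27]
r5 m[M→φ7] = [10, 22, 27]
r5 m[N→φ3] = [11, 11, 8]
r5 m[N→φ8] = [8, 10, 13]

message @ round 5 = [8, 10, 13]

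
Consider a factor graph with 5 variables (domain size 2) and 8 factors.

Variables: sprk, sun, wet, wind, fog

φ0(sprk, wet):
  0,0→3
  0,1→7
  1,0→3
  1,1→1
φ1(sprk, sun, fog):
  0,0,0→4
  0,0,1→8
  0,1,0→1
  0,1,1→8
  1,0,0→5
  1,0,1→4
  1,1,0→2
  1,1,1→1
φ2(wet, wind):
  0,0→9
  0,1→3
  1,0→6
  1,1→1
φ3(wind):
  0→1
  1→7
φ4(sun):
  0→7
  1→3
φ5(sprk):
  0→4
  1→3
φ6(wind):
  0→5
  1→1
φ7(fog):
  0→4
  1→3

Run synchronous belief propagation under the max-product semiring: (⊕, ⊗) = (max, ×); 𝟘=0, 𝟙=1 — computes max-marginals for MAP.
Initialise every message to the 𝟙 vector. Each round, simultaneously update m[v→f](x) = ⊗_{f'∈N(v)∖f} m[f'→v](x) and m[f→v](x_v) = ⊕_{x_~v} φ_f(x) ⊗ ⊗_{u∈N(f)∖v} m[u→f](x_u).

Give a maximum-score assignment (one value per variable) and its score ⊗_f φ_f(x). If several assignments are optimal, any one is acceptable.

init: all messages = 𝟙 over 2 values
r1 m[φ0→sprk] = [7, 3]
r1 m[φ0→wet] = [3, 7]
r1 m[φ1→sprk] = [8, 5]
r1 m[φ1→sun] = [8, 8]
r1 m[φ1→fog] = [5, 8]
r1 m[φ2→wet] = [9, 6]
r1 m[φ2→wind] = [9, 3]
r1 m[φ3→wind] = [1, 7]
r1 m[φ4→sun] = [7, 3]
r1 m[φ5→sprk] = [4, 3]
r1 m[φ6→wind] = [5, 1]
r1 m[φ7→fog] = [4, 3]
r1 m[sprk→φ0] = [1, 1]
r1 m[sprk→φ1] = [1, 1]
r1 m[sprk→φ5] = [1, 1]
r1 m[sun→φ1] = [1, 1]
r1 m[sun→φ4] = [1, 1]
r1 m[wet→φ0] = [1, 1]
r1 m[wet→φ2] = [1, 1]
r1 m[wind→φ2] = [1, 1]
r1 m[wind→φ3] = [1, 1]
r1 m[wind→φ6] = [1, 1]
r1 m[fog→φ1] = [1, 1]
r1 m[fog→φ7] = [1, 1]
r2 m[φ0→sprk] = [7, 3]
r2 m[φ0→wet] = [3, 7]
r2 m[φ1→sprk] = [8, 5]
r2 m[φ1→sun] = [8, 8]
r2 m[φ1→fog] = [5, 8]
r2 m[φ2→wet] = [9, 6]
r2 m[φ2→wind] = [9, 3]
r2 m[φ3→wind] = [1, 7]
r2 m[φ4→sun] = [7, 3]
r2 m[φ5→sprk] = [4, 3]
r2 m[φ6→wind] = [5, 1]
r2 m[φ7→fog] = [4, 3]
r2 m[sprk→φ0] = [32, 15]
r2 m[sprk→φ1] = [28, 9]
r2 m[sprk→φ5] = [56, 15]
r2 m[sun→φ1] = [7, 3]
r2 m[sun→φ4] = [8, 8]
r2 m[wet→φ0] = [9, 6]
r2 m[wet→φ2] = [3, 7]
r2 m[wind→φ2] = [5, 7]
r2 m[wind→φ3] = [45, 3]
r2 m[wind→φ6] = [9, 21]
r2 m[fog→φ1] = [4, 3]
r2 m[fog→φ7] = [5, 8]
r3 m[φ0→sprk] = [42, 27]
r3 m[φ0→wet] = [96, 224]
r3 m[φ1→sprk] = [168, 140]
r3 m[φ1→sun] = [672, 672]
r3 m[φ1→fog] = [784, 1568]
r3 m[φ2→wet] = [45, 30]
r3 m[φ2→wind] = [42, 9]
r3 m[φ3→wind] = [1, 7]
r3 m[φ4→sun] = [7, 3]
r3 m[φ5→sprk] = [4, 3]
r3 m[φ6→wind] = [5, 1]
r3 m[φ7→fog] = [4, 3]
r3 m[sprk→φ0] = [32, 15]
r3 m[sprk→φ1] = [28, 9]
r3 m[sprk→φ5] = [56, 15]
r3 m[sun→φ1] = [7, 3]
r3 m[sun→φ4] = [8, 8]
r3 m[wet→φ0] = [9, 6]
r3 m[wet→φ2] = [3, 7]
r3 m[wind→φ2] = [5, 7]
r3 m[wind→φ3] = [45, 3]
r3 m[wind→φ6] = [9, 21]
r3 m[fog→φ1] = [4, 3]
r3 m[fog→φ7] = [5, 8]
r4 m[φ0→sprk] = [42, 27]
r4 m[φ0→wet] = [96, 224]
r4 m[φ1→sprk] = [168, 140]
r4 m[φ1→sun] = [672, 672]
r4 m[φ1→fog] = [784, 1568]
r4 m[φ2→wet] = [45, 30]
r4 m[φ2→wind] = [42, 9]
r4 m[φ3→wind] = [1, 7]
r4 m[φ4→sun] = [7, 3]
r4 m[φ5→sprk] = [4, 3]
r4 m[φ6→wind] = [5, 1]
r4 m[φ7→fog] = [4, 3]
r4 m[sprk→φ0] = [672, 420]
r4 m[sprk→φ1] = [168, 81]
r4 m[sprk→φ5] = [7056, 3780]
r4 m[sun→φ1] = [7, 3]
r4 m[sun→φ4] = [672, 672]
r4 m[wet→φ0] = [45, 30]
r4 m[wet→φ2] = [96, 224]
r4 m[wind→φ2] = [5, 7]
r4 m[wind→φ3] = [210, 9]
r4 m[wind→φ6] = [42, 63]
r4 m[fog→φ1] = [4, 3]
r4 m[fog→φ7] = [784, 1568]
r5 m[φ0→sprk] = [210, 135]
r5 m[φ0→wet] = [2016, 4704]
r5 m[φ1→sprk] = [168, 140]
r5 m[φ1→sun] = [4032, 4032]
r5 m[φ1→fog] = [4704, 9408]
r5 m[φ2→wet] = [45, 30]
r5 m[φ2→wind] = [1344, 288]
r5 m[φ3→wind] = [1, 7]
r5 m[φ4→sun] = [7, 3]
r5 m[φ5→sprk] = [4, 3]
r5 m[φ6→wind] = [5, 1]
r5 m[φ7→fog] = [4, 3]
r5 m[sprk→φ0] = [672, 420]
r5 m[sprk→φ1] = [168, 81]
r5 m[sprk→φ5] = [7056, 3780]
r5 m[sun→φ1] = [7, 3]
r5 m[sun→φ4] = [672, 672]
r5 m[wet→φ0] = [45, 30]
r5 m[wet→φ2] = [96, 224]
r5 m[wind→φ2] = [5, 7]
r5 m[wind→φ3] = [210, 9]
r5 m[wind→φ6] = [42, 63]
r5 m[fog→φ1] = [4, 3]
r5 m[fog→φ7] = [784, 1568]
r6 m[φ0→sprk] = [210, 135]
r6 m[φ0→wet] = [2016, 4704]
r6 m[φ1→sprk] = [168, 140]
r6 m[φ1→sun] = [4032, 4032]
r6 m[φ1→fog] = [4704, 9408]
r6 m[φ2→wet] = [45, 30]
r6 m[φ2→wind] = [1344, 288]
r6 m[φ3→wind] = [1, 7]
r6 m[φ4→sun] = [7, 3]
r6 m[φ5→sprk] = [4, 3]
r6 m[φ6→wind] = [5, 1]
r6 m[φ7→fog] = [4, 3]
r6 m[sprk→φ0] = [672, 420]
r6 m[sprk→φ1] = [840, 405]
r6 m[sprk→φ5] = [35280, 18900]
r6 m[sun→φ1] = [7, 3]
r6 m[sun→φ4] = [4032, 4032]
r6 m[wet→φ0] = [45, 30]
r6 m[wet→φ2] = [2016, 4704]
r6 m[wind→φ2] = [5, 7]
r6 m[wind→φ3] = [6720, 288]
r6 m[wind→φ6] = [1344, 2016]
r6 m[fog→φ1] = [4, 3]
r6 m[fog→φ7] = [4704, 9408]
r7 m[φ0→sprk] = [210, 135]
r7 m[φ0→wet] = [2016, 4704]
r7 m[φ1→sprk] = [168, 140]
r7 m[φ1→sun] = [20160, 20160]
r7 m[φ1→fog] = [23520, 47040]
r7 m[φ2→wet] = [45, 30]
r7 m[φ2→wind] = [28224, 6048]
r7 m[φ3→wind] = [1, 7]
r7 m[φ4→sun] = [7, 3]
r7 m[φ5→sprk] = [4, 3]
r7 m[φ6→wind] = [5, 1]
r7 m[φ7→fog] = [4, 3]
r7 m[sprk→φ0] = [672, 420]
r7 m[sprk→φ1] = [840, 405]
r7 m[sprk→φ5] = [35280, 18900]
r7 m[sun→φ1] = [7, 3]
r7 m[sun→φ4] = [4032, 4032]
r7 m[wet→φ0] = [45, 30]
r7 m[wet→φ2] = [2016, 4704]
r7 m[wind→φ2] = [5, 7]
r7 m[wind→φ3] = [6720, 288]
r7 m[wind→φ6] = [1344, 2016]
r7 m[fog→φ1] = [4, 3]
r7 m[fog→φ7] = [4704, 9408]
r8 m[φ0→sprk] = [210, 135]
r8 m[φ0→wet] = [2016, 4704]
r8 m[φ1→sprk] = [168, 140]
r8 m[φ1→sun] = [20160, 20160]
r8 m[φ1→fog] = [23520, 47040]
r8 m[φ2→wet] = [45, 30]
r8 m[φ2→wind] = [28224, 6048]
r8 m[φ3→wind] = [1, 7]
r8 m[φ4→sun] = [7, 3]
r8 m[φ5→sprk] = [4, 3]
r8 m[φ6→wind] = [5, 1]
r8 m[φ7→fog] = [4, 3]
r8 m[sprk→φ0] = [672, 420]
r8 m[sprk→φ1] = [840, 405]
r8 m[sprk→φ5] = [35280, 18900]
r8 m[sun→φ1] = [7, 3]
r8 m[sun→φ4] = [20160, 20160]
r8 m[wet→φ0] = [45, 30]
r8 m[wet→φ2] = [2016, 4704]
r8 m[wind→φ2] = [5, 7]
r8 m[wind→φ3] = [141120, 6048]
r8 m[wind→φ6] = [28224, 42336]
r8 m[fog→φ1] = [4, 3]
r8 m[fog→φ7] = [23520, 47040]
r9 m[φ0→sprk] = [210, 135]
r9 m[φ0→wet] = [2016, 4704]
r9 m[φ1→sprk] = [168, 140]
r9 m[φ1→sun] = [20160, 20160]
r9 m[φ1→fog] = [23520, 47040]
r9 m[φ2→wet] = [45, 30]
r9 m[φ2→wind] = [28224, 6048]
r9 m[φ3→wind] = [1, 7]
r9 m[φ4→sun] = [7, 3]
r9 m[φ5→sprk] = [4, 3]
r9 m[φ6→wind] = [5, 1]
r9 m[φ7→fog] = [4, 3]
r9 m[sprk→φ0] = [672, 420]
r9 m[sprk→φ1] = [840, 405]
r9 m[sprk→φ5] = [35280, 18900]
r9 m[sun→φ1] = [7, 3]
r9 m[sun→φ4] = [20160, 20160]
r9 m[wet→φ0] = [45, 30]
r9 m[wet→φ2] = [2016, 4704]
r9 m[wind→φ2] = [5, 7]
r9 m[wind→φ3] = [141120, 6048]
r9 m[wind→φ6] = [28224, 42336]
r9 m[fog→φ1] = [4, 3]
r9 m[fog→φ7] = [23520, 47040]
fixed point reached at round 9
traceback from sprk: (sprk=0, sun=0, wet=1, wind=0, fog=1), score=141120

assignment: (sprk=0, sun=0, wet=1, wind=0, fog=1); score = 141120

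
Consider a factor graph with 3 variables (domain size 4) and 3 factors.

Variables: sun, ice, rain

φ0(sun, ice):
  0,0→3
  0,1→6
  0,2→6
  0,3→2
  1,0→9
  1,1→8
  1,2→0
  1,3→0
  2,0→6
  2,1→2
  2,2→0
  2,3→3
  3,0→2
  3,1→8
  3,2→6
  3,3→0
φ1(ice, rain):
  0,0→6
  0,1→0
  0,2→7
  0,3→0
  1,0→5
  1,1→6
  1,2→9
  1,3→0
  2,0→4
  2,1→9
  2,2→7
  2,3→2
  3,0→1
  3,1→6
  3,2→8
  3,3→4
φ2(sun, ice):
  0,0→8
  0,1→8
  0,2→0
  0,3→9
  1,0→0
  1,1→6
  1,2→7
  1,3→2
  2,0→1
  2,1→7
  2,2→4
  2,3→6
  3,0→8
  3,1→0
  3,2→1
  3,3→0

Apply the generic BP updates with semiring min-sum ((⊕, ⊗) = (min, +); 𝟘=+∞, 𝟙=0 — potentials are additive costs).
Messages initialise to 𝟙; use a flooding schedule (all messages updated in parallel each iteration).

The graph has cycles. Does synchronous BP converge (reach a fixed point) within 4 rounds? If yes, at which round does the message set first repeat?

NOT CONVERGED within 4 rounds

init: all messages = 𝟙 over 4 values
r1 m[φ0→sun] = [2, 0, 0, 0]
r1 m[φ0→ice] = [2, 2, 0, 0]
r1 m[φ1→ice] = [0, 0, 2, 1]
r1 m[φ1→rain] = [1, 0, 7, 0]
r1 m[φ2→sun] = [0, 0, 1, 0]
r1 m[φ2→ice] = [0, 0, 0, 0]
r1 m[sun→φ0] = [0, 0, 0, 0]
r1 m[sun→φ2] = [0, 0, 0, 0]
r1 m[ice→φ0] = [0, 0, 0, 0]
r1 m[ice→φ1] = [0, 0, 0, 0]
r1 m[ice→φ2] = [0, 0, 0, 0]
r1 m[rain→φ1] = [0, 0, 0, 0]
r2 m[φ0→sun] = [2, 0, 0, 0]
r2 m[φ0→ice] = [2, 2, 0, 0]
r2 m[φ1→ice] = [0, 0, 2, 1]
r2 m[φ1→rain] = [1, 0, 7, 0]
r2 m[φ2→sun] = [0, 0, 1, 0]
r2 m[φ2→ice] = [0, 0, 0, 0]
r2 m[sun→φ0] = [0, 0, 1, 0]
r2 m[sun→φ2] = [2, 0, 0, 0]
r2 m[ice→φ0] = [0, 0, 2, 1]
r2 m[ice→φ1] = [2, 2, 0, 0]
r2 m[ice→φ2] = [2, 2, 2, 1]
r2 m[rain→φ1] = [0, 0, 0, 0]
r3 m[φ0→sun] = [3, 1, 2, 1]
r3 m[φ0→ice] = [2, 3, 0, 0]
r3 m[φ1→ice] = [0, 0, 2, 1]
r3 m[φ1→rain] = [1, 2, 7, 2]
r3 m[φ2→sun] = [2, 2, 3, 1]
r3 m[φ2→ice] = [0, 0, 1, 0]
r3 m[sun→φ0] = [0, 0, 1, 0]
r3 m[sun→φ2] = [2, 0, 0, 0]
r3 m[ice→φ0] = [0, 0, 2, 1]
r3 m[ice→φ1] = [2, 2, 0, 0]
r3 m[ice→φ2] = [2, 2, 2, 1]
r3 m[rain→φ1] = [0, 0, 0, 0]
r4 m[φ0→sun] = [3, 1, 2, 1]
r4 m[φ0→ice] = [2, 3, 0, 0]
r4 m[φ1→ice] = [0, 0, 2, 1]
r4 m[φ1→rain] = [1, 2, 7, 2]
r4 m[φ2→sun] = [2, 2, 3, 1]
r4 m[φ2→ice] = [0, 0, 1, 0]
r4 m[sun→φ0] = [2, 2, 3, 1]
r4 m[sun→φ2] = [3, 1, 2, 1]
r4 m[ice→φ0] = [0, 0, 3, 1]
r4 m[ice→φ1] = [2, 3, 1, 0]
r4 m[ice→φ2] = [2, 3, 2, 1]
r4 m[rain→φ1] = [0, 0, 0, 0]
no fixed point within 4 rounds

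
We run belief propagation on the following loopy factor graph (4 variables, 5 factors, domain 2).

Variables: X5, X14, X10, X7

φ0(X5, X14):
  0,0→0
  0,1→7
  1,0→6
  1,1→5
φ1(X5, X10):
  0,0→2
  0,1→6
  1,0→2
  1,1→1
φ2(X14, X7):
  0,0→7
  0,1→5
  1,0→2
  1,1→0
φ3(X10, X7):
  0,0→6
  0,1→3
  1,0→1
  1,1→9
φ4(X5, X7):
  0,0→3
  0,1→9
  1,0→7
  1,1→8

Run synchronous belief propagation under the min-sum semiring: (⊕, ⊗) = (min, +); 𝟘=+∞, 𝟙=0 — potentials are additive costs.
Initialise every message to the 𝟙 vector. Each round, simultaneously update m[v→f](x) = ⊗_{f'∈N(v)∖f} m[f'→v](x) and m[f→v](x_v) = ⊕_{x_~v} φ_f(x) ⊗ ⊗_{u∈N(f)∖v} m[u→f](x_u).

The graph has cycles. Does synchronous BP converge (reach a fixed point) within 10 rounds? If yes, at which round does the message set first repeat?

init: all messages = 𝟙 over 2 values
r1 m[φ0→X5] = [0, 5]
r1 m[φ0→X14] = [0, 5]
r1 m[φ1→X5] = [2, 1]
r1 m[φ1→X10] = [2, 1]
r1 m[φ2→X14] = [5, 0]
r1 m[φ2→X7] = [2, 0]
r1 m[φ3→X10] = [3, 1]
r1 m[φ3→X7] = [1, 3]
r1 m[φ4→X5] = [3, 7]
r1 m[φ4→X7] = [3, 8]
r1 m[X5→φ0] = [0, 0]
r1 m[X5→φ1] = [0, 0]
r1 m[X5→φ4] = [0, 0]
r1 m[X14→φ0] = [0, 0]
r1 m[X14→φ2] = [0, 0]
r1 m[X10→φ1] = [0, 0]
r1 m[X10→φ3] = [0, 0]
r1 m[X7→φ2] = [0, 0]
r1 m[X7→φ3] = [0, 0]
r1 m[X7→φ4] = [0, 0]
r2 m[φ0→X5] = [0, 5]
r2 m[φ0→X14] = [0, 5]
r2 m[φ1→X5] = [2, 1]
r2 m[φ1→X10] = [2, 1]
r2 m[φ2→X14] = [5, 0]
r2 m[φ2→X7] = [2, 0]
r2 m[φ3→X10] = [3, 1]
r2 m[φ3→X7] = [1, 3]
r2 m[φ4→X5] = [3, 7]
r2 m[φ4→X7] = [3, 8]
r2 m[X5→φ0] = [5, 8]
r2 m[X5→φ1] = [3, 12]
r2 m[X5→φ4] = [2, 6]
r2 m[X14→φ0] = [5, 0]
r2 m[X14→φ2] = [0, 5]
r2 m[X10→φ1] = [3, 1]
r2 m[X10→φ3] = [2, 1]
r2 m[X7→φ2] = [4, 11]
r2 m[X7→φ3] = [5, 8]
r2 m[X7→φ4] = [3, 3]
r3 m[φ0→X5] = [5, 5]
r3 m[φ0→X14] = [5, 12]
r3 m[φ1→X5] = [5, 2]
r3 m[φ1→X10] = [5, 9]
r3 m[φ2→X14] = [11, 6]
r3 m[φ2→X7] = [7, 5]
r3 m[φ3→X10] = [11, 6]
r3 m[φ3→X7] = [2, 5]
r3 m[φ4→X5] = [6, 10]
r3 m[φ4→X7] = [5, 11]
r3 m[X5→φ0] = [5, 8]
r3 m[X5→φ1] = [3, 12]
r3 m[X5→φ4] = [2, 6]
r3 m[X14→φ0] = [5, 0]
r3 m[X14→φ2] = [0, 5]
r3 m[X10→φ1] = [3, 1]
r3 m[X10→φ3] = [2, 1]
r3 m[X7→φ2] = [4, 11]
r3 m[X7→φ3] = [5, 8]
r3 m[X7→φ4] = [3, 3]
r4 m[φ0→X5] = [5, 5]
r4 m[φ0→X14] = [5, 12]
r4 m[φ1→X5] = [5, 2]
r4 m[φ1→X10] = [5, 9]
r4 m[φ2→X14] = [11, 6]
r4 m[φ2→X7] = [7, 5]
r4 m[φ3→X10] = [11, 6]
r4 m[φ3→X7] = [2, 5]
r4 m[φ4→X5] = [6, 10]
r4 m[φ4→X7] = [5, 11]
r4 m[X5→φ0] = [11, 12]
r4 m[X5→φ1] = [11, 15]
r4 m[X5→φ4] = [10, 7]
r4 m[X14→φ0] = [11, 6]
r4 m[X14→φ2] = [5, 12]
r4 m[X10→φ1] = [11, 6]
r4 m[X10→φ3] = [5, 9]
r4 m[X7→φ2] = [7, 16]
r4 m[X7→φ3] = [12, 16]
r4 m[X7→φ4] = [9, 10]
r5 m[φ0→X5] = [11, 11]
r5 m[φ0→X14] = [11, 17]
r5 m[φ1→X5] = [12, 7]
r5 m[φ1→X10] = [13, 16]
r5 m[φ2→X14] = [14, 9]
r5 m[φ2→X7] = [12, 10]
r5 m[φ3→X10] = [18, 13]
r5 m[φ3→X7] = [10, 8]
r5 m[φ4→X5] = [12, 16]
r5 m[φ4→X7] = [13, 15]
r5 m[X5→φ0] = [11, 12]
r5 m[X5→φ1] = [11, 15]
r5 m[X5→φ4] = [10, 7]
r5 m[X14→φ0] = [11, 6]
r5 m[X14→φ2] = [5, 12]
r5 m[X10→φ1] = [11, 6]
r5 m[X10→φ3] = [5, 9]
r5 m[X7→φ2] = [7, 16]
r5 m[X7→φ3] = [12, 16]
r5 m[X7→φ4] = [9, 10]
r6 m[φ0→X5] = [11, 11]
r6 m[φ0→X14] = [11, 17]
r6 m[φ1→X5] = [12, 7]
r6 m[φ1→X10] = [13, 16]
r6 m[φ2→X14] = [14, 9]
r6 m[φ2→X7] = [12, 10]
r6 m[φ3→X10] = [18, 13]
r6 m[φ3→X7] = [10, 8]
r6 m[φ4→X5] = [12, 16]
r6 m[φ4→X7] = [13, 15]
r6 m[X5→φ0] = [24, 23]
r6 m[X5→φ1] = [23, 27]
r6 m[X5→φ4] = [23, 18]
r6 m[X14→φ0] = [14, 9]
r6 m[X14→φ2] = [11, 17]
r6 m[X10→φ1] = [18, 13]
r6 m[X10→φ3] = [13, 16]
r6 m[X7→φ2] = [23, 23]
r6 m[X7→φ3] = [25, 25]
r6 m[X7→φ4] = [22, 18]
r7 m[φ0→X5] = [14, 14]
r7 m[φ0→X14] = [24, 28]
r7 m[φ1→X5] = [19, 14]
r7 m[φ1→X10] = [25, 28]
r7 m[φ2→X14] = [28, 23]
r7 m[φ2→X7] = [18, 16]
r7 m[φ3→X10] = [28, 26]
r7 m[φ3→X7] = [17, 16]
r7 m[φ4→X5] = [25, 26]
r7 m[φ4→X7] = [25, 26]
r7 m[X5→φ0] = [24, 23]
r7 m[X5→φ1] = [23, 27]
r7 m[X5→φ4] = [23, 18]
r7 m[X14→φ0] = [14, 9]
r7 m[X14→φ2] = [11, 17]
r7 m[X10→φ1] = [18, 13]
r7 m[X10→φ3] = [13, 16]
r7 m[X7→φ2] = [23, 23]
r7 m[X7→φ3] = [25, 25]
r7 m[X7→φ4] = [22, 18]
r8 m[φ0→X5] = [14, 14]
r8 m[φ0→X14] = [24, 28]
r8 m[φ1→X5] = [19, 14]
r8 m[φ1→X10] = [25, 28]
r8 m[φ2→X14] = [28, 23]
r8 m[φ2→X7] = [18, 16]
r8 m[φ3→X10] = [28, 26]
r8 m[φ3→X7] = [17, 16]
r8 m[φ4→X5] = [25, 26]
r8 m[φ4→X7] = [25, 26]
r8 m[X5→φ0] = [44, 40]
r8 m[X5→φ1] = [39, 40]
r8 m[X5→φ4] = [33, 28]
r8 m[X14→φ0] = [28, 23]
r8 m[X14→φ2] = [24, 28]
r8 m[X10→φ1] = [28, 26]
r8 m[X10→φ3] = [25, 28]
r8 m[X7→φ2] = [42, 42]
r8 m[X7→φ3] = [43, 42]
r8 m[X7→φ4] = [35, 32]
r9 m[φ0→X5] = [28, 28]
r9 m[φ0→X14] = [44, 45]
r9 m[φ1→X5] = [30, 27]
r9 m[φ1→X10] = [41, 41]
r9 m[φ2→X14] = [47, 42]
r9 m[φ2→X7] = [30, 28]
r9 m[φ3→X10] = [45, 44]
r9 m[φ3→X7] = [29, 28]
r9 m[φ4→X5] = [38, 40]
r9 m[φ4→X7] = [35, 36]
r9 m[X5→φ0] = [44, 40]
r9 m[X5→φ1] = [39, 40]
r9 m[X5→φ4] = [33, 28]
r9 m[X14→φ0] = [28, 23]
r9 m[X14→φ2] = [24, 28]
r9 m[X10→φ1] = [28, 26]
r9 m[X10→φ3] = [25, 28]
r9 m[X7→φ2] = [42, 42]
r9 m[X7→φ3] = [43, 42]
r9 m[X7→φ4] = [35, 32]
r10 m[φ0→X5] = [28, 28]
r10 m[φ0→X14] = [44, 45]
r10 m[φ1→X5] = [30, 27]
r10 m[φ1→X10] = [41, 41]
r10 m[φ2→X14] = [47, 42]
r10 m[φ2→X7] = [30, 28]
r10 m[φ3→X10] = [45, 44]
r10 m[φ3→X7] = [29, 28]
r10 m[φ4→X5] = [38, 40]
r10 m[φ4→X7] = [35, 36]
r10 m[X5→φ0] = [68, 67]
r10 m[X5→φ1] = [66, 68]
r10 m[X5→φ4] = [58, 55]
r10 m[X14→φ0] = [47, 42]
r10 m[X14→φ2] = [44, 45]
r10 m[X10→φ1] = [45, 44]
r10 m[X10→φ3] = [41, 41]
r10 m[X7→φ2] = [64, 64]
r10 m[X7→φ3] = [65, 64]
r10 m[X7→φ4] = [59, 56]
no fixed point within 10 rounds

NOT CONVERGED within 10 rounds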